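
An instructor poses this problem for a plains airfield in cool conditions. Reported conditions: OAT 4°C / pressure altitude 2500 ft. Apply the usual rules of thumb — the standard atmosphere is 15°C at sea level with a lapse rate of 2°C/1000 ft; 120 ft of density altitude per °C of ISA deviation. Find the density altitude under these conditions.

ISA temperature at 2500 ft = 15 − 2 × (2500/1000) = 10°C.
ISA deviation = 4 − 10 = -6°C.
Density altitude = 2500 + 120 × (-6) = 2500 + (-720) = 1780 ft.

1780 ft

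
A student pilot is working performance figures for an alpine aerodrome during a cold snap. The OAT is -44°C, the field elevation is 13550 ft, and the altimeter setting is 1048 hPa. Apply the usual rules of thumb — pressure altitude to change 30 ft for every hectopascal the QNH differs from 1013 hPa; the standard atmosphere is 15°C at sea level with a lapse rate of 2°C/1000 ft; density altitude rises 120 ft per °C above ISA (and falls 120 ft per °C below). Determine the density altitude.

8420 ft

Pressure altitude = 13550 + (1013 − 1048) × 30 = 13550 + (-1050) = 12500 ft.
ISA temperature at 12500 ft = 15 − 2 × (12500/1000) = -10°C.
ISA deviation = -44 − (-10) = -34°C.
Density altitude = 12500 + 120 × (-34) = 8420 ft.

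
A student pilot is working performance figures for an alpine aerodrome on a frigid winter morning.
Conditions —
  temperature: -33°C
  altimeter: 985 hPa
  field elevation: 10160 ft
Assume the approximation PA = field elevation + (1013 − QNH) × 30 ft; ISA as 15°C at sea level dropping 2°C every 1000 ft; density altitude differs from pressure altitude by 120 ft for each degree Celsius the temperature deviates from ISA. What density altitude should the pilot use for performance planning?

Pressure altitude = 10160 + (1013 − 985) × 30 = 10160 + (+840) = 11000 ft.
ISA temperature at 11000 ft = 15 − 2 × (11000/1000) = -7°C.
ISA deviation = -33 − (-7) = -26°C.
Density altitude = 11000 + 120 × (-26) = 7880 ft.

7880 ft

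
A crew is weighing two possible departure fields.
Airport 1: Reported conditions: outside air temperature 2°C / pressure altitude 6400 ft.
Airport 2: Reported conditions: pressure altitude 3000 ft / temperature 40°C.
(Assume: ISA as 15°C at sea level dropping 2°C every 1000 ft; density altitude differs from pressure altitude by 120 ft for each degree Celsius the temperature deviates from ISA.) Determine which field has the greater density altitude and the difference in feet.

Airport 2 by 344 ft

Airport 1: ISA temp = 2.2°C, deviation -0.2°C, DA = 6400 + 120 × (-0.2) = 6376 ft.
Airport 2: ISA temp = 9°C, deviation +31°C, DA = 3000 + 120 × 31 = 6720 ft.
Airport 2 is higher by 6720 − 6376 = 344 ft.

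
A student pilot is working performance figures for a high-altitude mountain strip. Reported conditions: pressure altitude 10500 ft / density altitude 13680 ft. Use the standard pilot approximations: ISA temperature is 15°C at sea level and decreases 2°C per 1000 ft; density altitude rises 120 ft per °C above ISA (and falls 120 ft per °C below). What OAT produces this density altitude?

Density altitude − pressure altitude = 13680 − 10500 = +3180 ft.
At 120 ft/°C that is an ISA deviation of 3180/120 = +26.5°C.
ISA temperature at 10500 ft = 15 − 2 × (10500/1000) = -6°C.
OAT = ISA + deviation = -6 + (+26.5) = 20.5°C.

20.5°C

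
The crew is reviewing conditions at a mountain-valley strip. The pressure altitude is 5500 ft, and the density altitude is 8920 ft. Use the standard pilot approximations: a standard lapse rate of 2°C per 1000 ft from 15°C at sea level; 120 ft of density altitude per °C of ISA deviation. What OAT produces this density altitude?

Density altitude − pressure altitude = 8920 − 5500 = +3420 ft.
At 120 ft/°C that is an ISA deviation of 3420/120 = +28.5°C.
ISA temperature at 5500 ft = 15 − 2 × (5500/1000) = 4°C.
OAT = ISA + deviation = 4 + (+28.5) = 32.5°C.

32.5°C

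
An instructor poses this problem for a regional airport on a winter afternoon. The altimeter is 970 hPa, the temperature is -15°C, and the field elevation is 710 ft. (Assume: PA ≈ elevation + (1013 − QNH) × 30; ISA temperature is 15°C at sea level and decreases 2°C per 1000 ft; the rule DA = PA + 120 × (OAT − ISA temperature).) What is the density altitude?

Pressure altitude = 710 + (1013 − 970) × 30 = 710 + (+1290) = 2000 ft.
ISA temperature at 2000 ft = 15 − 2 × (2000/1000) = 11°C.
ISA deviation = -15 − 11 = -26°C.
Density altitude = 2000 + 120 × (-26) = -1120 ft.

-1120 ft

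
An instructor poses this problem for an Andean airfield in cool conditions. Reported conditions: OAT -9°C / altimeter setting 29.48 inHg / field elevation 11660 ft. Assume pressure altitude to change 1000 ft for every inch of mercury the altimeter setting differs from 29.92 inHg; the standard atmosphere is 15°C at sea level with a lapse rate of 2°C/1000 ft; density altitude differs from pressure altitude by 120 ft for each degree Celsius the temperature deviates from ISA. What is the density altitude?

12124 ft

Pressure altitude = 11660 + (29.92 − 29.48) × 1000 = 11660 + (+440) = 12100 ft.
ISA temperature at 12100 ft = 15 − 2 × (12100/1000) = -9.2°C.
ISA deviation = -9 − (-9.2) = +0.2°C.
Density altitude = 12100 + 120 × (0.2) = 12124 ft.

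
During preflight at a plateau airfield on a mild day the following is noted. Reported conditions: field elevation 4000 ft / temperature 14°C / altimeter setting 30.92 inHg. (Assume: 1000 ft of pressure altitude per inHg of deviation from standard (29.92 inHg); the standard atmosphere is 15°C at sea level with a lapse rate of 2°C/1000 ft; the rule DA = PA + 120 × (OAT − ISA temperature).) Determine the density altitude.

3600 ft

Pressure altitude = 4000 + (29.92 − 30.92) × 1000 = 4000 + (-1000) = 3000 ft.
ISA temperature at 3000 ft = 15 − 2 × (3000/1000) = 9°C.
ISA deviation = 14 − 9 = +5°C.
Density altitude = 3000 + 120 × (5) = 3600 ft.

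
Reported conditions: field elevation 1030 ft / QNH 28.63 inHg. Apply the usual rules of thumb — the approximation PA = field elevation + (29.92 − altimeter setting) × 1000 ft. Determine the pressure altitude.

Pressure correction = (29.92 − 28.63) × 1000 = +1290 ft.
Pressure altitude = 1030 + (+1290) = 2320 ft.

2320 ft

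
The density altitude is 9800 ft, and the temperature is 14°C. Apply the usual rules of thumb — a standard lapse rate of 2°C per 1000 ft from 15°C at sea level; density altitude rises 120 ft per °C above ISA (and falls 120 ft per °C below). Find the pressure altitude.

8000 ft

DA = PA + 120 × (OAT − (15 − 2·PA/1000)) = PA + 120·OAT − 1800 + 0.24·PA = 1.24·PA + 120·OAT − 1800.
So 1.24·PA = 9800 − 120 × 14 + 1800 = 9920.
PA = 9920 / 1.24 = 8000 ft.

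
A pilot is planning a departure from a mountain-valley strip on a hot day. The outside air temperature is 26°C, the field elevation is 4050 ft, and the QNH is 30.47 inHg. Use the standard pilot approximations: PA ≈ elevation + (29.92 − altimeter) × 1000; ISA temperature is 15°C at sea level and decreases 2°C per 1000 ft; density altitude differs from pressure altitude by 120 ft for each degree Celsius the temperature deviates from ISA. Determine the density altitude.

Pressure altitude = 4050 + (29.92 − 30.47) × 1000 = 4050 + (-550) = 3500 ft.
ISA temperature at 3500 ft = 15 − 2 × (3500/1000) = 8°C.
ISA deviation = 26 − 8 = +18°C.
Density altitude = 3500 + 120 × (18) = 5660 ft.

5660 ft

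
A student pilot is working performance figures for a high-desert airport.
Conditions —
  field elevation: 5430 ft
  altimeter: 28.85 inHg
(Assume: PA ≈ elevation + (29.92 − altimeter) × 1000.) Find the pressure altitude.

6500 ft

Pressure correction = (29.92 − 28.85) × 1000 = +1070 ft.
Pressure altitude = 5430 + (+1070) = 6500 ft.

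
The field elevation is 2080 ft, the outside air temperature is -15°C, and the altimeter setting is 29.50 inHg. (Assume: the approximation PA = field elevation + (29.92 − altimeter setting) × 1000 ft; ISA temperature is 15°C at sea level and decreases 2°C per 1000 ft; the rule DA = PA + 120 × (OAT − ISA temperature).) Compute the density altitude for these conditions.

-500 ft

Pressure altitude = 2080 + (29.92 − 29.50) × 1000 = 2080 + (+420) = 2500 ft.
ISA temperature at 2500 ft = 15 − 2 × (2500/1000) = 10°C.
ISA deviation = -15 − 10 = -25°C.
Density altitude = 2500 + 120 × (-25) = -500 ft.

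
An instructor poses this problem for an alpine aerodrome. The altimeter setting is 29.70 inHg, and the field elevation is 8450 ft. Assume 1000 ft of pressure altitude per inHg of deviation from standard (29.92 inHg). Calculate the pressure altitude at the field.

8670 ft

Pressure correction = (29.92 − 29.70) × 1000 = +220 ft.
Pressure altitude = 8450 + (+220) = 8670 ft.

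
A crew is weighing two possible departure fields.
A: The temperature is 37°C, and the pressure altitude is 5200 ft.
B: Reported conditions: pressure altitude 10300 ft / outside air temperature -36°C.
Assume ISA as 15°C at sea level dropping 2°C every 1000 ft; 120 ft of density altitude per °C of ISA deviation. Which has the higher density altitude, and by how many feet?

A by 2436 ft

A: ISA temp = 4.6°C, deviation +32.4°C, DA = 5200 + 120 × 32.4 = 9088 ft.
B: ISA temp = -5.6°C, deviation -30.4°C, DA = 10300 + 120 × (-30.4) = 6652 ft.
A is higher by 9088 − 6652 = 2436 ft.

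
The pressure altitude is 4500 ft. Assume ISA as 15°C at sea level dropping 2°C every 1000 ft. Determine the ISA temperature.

6°C

ISA temperature = 15 − 2 × (4500/1000) = 15 − 9 = 6°C.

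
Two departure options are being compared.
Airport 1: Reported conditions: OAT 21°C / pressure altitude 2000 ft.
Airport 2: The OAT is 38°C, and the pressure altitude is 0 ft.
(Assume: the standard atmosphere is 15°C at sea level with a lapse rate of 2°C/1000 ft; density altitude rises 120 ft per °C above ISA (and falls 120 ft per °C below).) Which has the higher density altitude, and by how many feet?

Airport 1 by 440 ft

Airport 1: ISA temp = 11°C, deviation +10°C, DA = 2000 + 120 × 10 = 3200 ft.
Airport 2: ISA temp = 15°C, deviation +23°C, DA = 0 + 120 × 23 = 2760 ft.
Airport 1 is higher by 3200 − 2760 = 440 ft.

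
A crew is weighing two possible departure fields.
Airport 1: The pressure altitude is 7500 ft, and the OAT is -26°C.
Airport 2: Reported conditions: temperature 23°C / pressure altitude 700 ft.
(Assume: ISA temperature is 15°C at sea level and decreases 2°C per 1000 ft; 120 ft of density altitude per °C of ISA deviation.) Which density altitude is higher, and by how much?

Airport 1: ISA temp = 0°C, deviation -26°C, DA = 7500 + 120 × (-26) = 4380 ft.
Airport 2: ISA temp = 13.6°C, deviation +9.4°C, DA = 700 + 120 × 9.4 = 1828 ft.
Airport 1 is higher by 4380 − 1828 = 2552 ft.

Airport 1 by 2552 ft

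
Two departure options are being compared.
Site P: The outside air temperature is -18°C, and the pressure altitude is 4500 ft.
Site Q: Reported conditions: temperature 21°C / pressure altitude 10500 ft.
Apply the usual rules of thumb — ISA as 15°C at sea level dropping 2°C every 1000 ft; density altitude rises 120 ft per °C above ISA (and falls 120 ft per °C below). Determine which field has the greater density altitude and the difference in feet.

Site Q by 12120 ft

Site P: ISA temp = 6°C, deviation -24°C, DA = 4500 + 120 × (-24) = 1620 ft.
Site Q: ISA temp = -6°C, deviation +27°C, DA = 10500 + 120 × 27 = 13740 ft.
Site Q is higher by 13740 − 1620 = 12120 ft.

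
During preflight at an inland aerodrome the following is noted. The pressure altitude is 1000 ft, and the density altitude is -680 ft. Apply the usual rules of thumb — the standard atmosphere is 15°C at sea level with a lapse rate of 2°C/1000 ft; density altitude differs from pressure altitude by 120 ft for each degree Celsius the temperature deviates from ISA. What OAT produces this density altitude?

-1°C

Density altitude − pressure altitude = -680 − 1000 = -1680 ft.
At 120 ft/°C that is an ISA deviation of -1680/120 = -14°C.
ISA temperature at 1000 ft = 15 − 2 × (1000/1000) = 13°C.
OAT = ISA + deviation = 13 + (-14) = -1°C.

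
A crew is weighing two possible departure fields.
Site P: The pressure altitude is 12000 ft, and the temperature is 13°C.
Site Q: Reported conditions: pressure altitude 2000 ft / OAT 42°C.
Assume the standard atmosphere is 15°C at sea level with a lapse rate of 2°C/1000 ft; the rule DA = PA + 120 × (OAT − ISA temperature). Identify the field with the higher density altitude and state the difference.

Site P by 8920 ft

Site P: ISA temp = -9°C, deviation +22°C, DA = 12000 + 120 × 22 = 14640 ft.
Site Q: ISA temp = 11°C, deviation +31°C, DA = 2000 + 120 × 31 = 5720 ft.
Site P is higher by 14640 − 5720 = 8920 ft.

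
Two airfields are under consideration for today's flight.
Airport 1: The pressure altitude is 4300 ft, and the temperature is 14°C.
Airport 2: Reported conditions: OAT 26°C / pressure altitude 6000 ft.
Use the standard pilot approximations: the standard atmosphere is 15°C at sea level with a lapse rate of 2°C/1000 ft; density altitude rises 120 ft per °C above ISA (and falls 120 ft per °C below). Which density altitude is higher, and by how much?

Airport 2 by 3548 ft

Airport 1: ISA temp = 6.4°C, deviation +7.6°C, DA = 4300 + 120 × 7.6 = 5212 ft.
Airport 2: ISA temp = 3°C, deviation +23°C, DA = 6000 + 120 × 23 = 8760 ft.
Airport 2 is higher by 8760 − 5212 = 3548 ft.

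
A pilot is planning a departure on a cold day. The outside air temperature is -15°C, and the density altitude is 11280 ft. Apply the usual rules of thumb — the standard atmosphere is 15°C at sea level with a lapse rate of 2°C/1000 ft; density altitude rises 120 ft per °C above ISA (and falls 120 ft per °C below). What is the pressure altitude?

DA = PA + 120 × (OAT − (15 − 2·PA/1000)) = PA + 120·OAT − 1800 + 0.24·PA = 1.24·PA + 120·OAT − 1800.
So 1.24·PA = 11280 − 120 × (-15) + 1800 = 14880.
PA = 14880 / 1.24 = 12000 ft.

12000 ft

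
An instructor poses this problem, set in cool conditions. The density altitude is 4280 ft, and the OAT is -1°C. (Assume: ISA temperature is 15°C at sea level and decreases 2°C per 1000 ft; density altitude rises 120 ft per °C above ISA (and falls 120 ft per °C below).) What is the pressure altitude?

DA = PA + 120 × (OAT − (15 − 2·PA/1000)) = PA + 120·OAT − 1800 + 0.24·PA = 1.24·PA + 120·OAT − 1800.
So 1.24·PA = 4280 − 120 × (-1) + 1800 = 6200.
PA = 6200 / 1.24 = 5000 ft.

5000 ft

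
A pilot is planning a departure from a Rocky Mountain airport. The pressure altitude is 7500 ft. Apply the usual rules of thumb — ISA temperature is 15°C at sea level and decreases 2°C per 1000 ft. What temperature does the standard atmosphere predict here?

ISA temperature = 15 − 2 × (7500/1000) = 15 − 15 = 0°C.

0°C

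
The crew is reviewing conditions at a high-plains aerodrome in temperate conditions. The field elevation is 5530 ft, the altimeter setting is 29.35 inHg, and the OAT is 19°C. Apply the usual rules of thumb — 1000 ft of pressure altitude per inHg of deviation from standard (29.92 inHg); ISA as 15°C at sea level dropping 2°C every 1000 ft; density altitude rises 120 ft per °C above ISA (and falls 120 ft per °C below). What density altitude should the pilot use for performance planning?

8044 ft

Pressure altitude = 5530 + (29.92 − 29.35) × 1000 = 5530 + (+570) = 6100 ft.
ISA temperature at 6100 ft = 15 − 2 × (6100/1000) = 2.8°C.
ISA deviation = 19 − 2.8 = +16.2°C.
Density altitude = 6100 + 120 × (16.2) = 8044 ft.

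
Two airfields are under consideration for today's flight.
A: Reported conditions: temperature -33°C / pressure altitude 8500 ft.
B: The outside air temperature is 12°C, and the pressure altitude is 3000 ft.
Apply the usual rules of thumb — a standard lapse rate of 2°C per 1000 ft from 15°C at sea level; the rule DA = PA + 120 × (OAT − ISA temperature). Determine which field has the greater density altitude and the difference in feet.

A: ISA temp = -2°C, deviation -31°C, DA = 8500 + 120 × (-31) = 4780 ft.
B: ISA temp = 9°C, deviation +3°C, DA = 3000 + 120 × 3 = 3360 ft.
A is higher by 4780 − 3360 = 1420 ft.

A by 1420 ft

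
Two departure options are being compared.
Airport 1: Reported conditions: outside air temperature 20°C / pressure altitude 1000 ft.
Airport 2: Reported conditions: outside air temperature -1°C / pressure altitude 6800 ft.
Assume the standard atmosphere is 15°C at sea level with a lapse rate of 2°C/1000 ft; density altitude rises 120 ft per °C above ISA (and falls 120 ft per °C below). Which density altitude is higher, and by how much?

Airport 2 by 4672 ft

Airport 1: ISA temp = 13°C, deviation +7°C, DA = 1000 + 120 × 7 = 1840 ft.
Airport 2: ISA temp = 1.4°C, deviation -2.4°C, DA = 6800 + 120 × (-2.4) = 6512 ft.
Airport 2 is higher by 6512 − 1840 = 4672 ft.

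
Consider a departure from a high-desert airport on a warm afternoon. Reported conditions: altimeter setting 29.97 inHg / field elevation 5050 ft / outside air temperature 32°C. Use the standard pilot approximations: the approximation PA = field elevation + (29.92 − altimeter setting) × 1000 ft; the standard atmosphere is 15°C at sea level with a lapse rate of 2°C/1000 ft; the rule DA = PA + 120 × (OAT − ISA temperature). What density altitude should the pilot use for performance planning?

Pressure altitude = 5050 + (29.92 − 29.97) × 1000 = 5050 + (-50) = 5000 ft.
ISA temperature at 5000 ft = 15 − 2 × (5000/1000) = 5°C.
ISA deviation = 32 − 5 = +27°C.
Density altitude = 5000 + 120 × (27) = 8240 ft.

8240 ft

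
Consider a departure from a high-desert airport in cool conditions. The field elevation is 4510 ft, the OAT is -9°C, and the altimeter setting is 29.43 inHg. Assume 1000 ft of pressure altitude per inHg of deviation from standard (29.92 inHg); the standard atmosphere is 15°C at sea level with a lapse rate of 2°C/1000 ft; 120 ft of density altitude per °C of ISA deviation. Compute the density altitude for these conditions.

Pressure altitude = 4510 + (29.92 − 29.43) × 1000 = 4510 + (+490) = 5000 ft.
ISA temperature at 5000 ft = 15 − 2 × (5000/1000) = 5°C.
ISA deviation = -9 − 5 = -14°C.
Density altitude = 5000 + 120 × (-14) = 3320 ft.

3320 ft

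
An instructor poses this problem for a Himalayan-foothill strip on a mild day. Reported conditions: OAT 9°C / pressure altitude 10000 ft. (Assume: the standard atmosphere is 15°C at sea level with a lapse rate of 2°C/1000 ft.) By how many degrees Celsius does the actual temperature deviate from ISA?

ISA+14°C

ISA temperature at 10000 ft = 15 − 2 × (10000/1000) = -5°C.
Deviation = OAT − ISA = 9 − (-5) = +14°C.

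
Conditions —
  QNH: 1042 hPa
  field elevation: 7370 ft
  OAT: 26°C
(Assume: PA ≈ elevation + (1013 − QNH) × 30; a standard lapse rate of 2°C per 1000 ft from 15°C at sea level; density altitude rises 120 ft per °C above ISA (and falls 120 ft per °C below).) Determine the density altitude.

9380 ft

Pressure altitude = 7370 + (1013 − 1042) × 30 = 7370 + (-870) = 6500 ft.
ISA temperature at 6500 ft = 15 − 2 × (6500/1000) = 2°C.
ISA deviation = 26 − 2 = +24°C.
Density altitude = 6500 + 120 × (24) = 9380 ft.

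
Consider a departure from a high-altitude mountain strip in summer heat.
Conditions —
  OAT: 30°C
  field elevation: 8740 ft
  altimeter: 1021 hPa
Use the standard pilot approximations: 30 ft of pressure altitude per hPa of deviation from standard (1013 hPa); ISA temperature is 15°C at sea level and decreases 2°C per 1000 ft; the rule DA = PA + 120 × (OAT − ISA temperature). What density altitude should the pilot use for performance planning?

12340 ft

Pressure altitude = 8740 + (1013 − 1021) × 30 = 8740 + (-240) = 8500 ft.
ISA temperature at 8500 ft = 15 − 2 × (8500/1000) = -2°C.
ISA deviation = 30 − (-2) = +32°C.
Density altitude = 8500 + 120 × (32) = 12340 ft.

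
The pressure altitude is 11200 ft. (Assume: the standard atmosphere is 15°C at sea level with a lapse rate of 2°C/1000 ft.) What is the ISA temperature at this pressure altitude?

-7.4°C

ISA temperature = 15 − 2 × (11200/1000) = 15 − 22.4 = -7.4°C.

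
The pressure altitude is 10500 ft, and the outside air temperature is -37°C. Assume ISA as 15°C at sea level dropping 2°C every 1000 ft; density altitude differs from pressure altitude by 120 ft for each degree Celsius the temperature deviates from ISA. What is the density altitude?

ISA temperature at 10500 ft = 15 − 2 × (10500/1000) = -6°C.
ISA deviation = -37 − (-6) = -31°C.
Density altitude = 10500 + 120 × (-31) = 10500 + (-3720) = 6780 ft.

6780 ft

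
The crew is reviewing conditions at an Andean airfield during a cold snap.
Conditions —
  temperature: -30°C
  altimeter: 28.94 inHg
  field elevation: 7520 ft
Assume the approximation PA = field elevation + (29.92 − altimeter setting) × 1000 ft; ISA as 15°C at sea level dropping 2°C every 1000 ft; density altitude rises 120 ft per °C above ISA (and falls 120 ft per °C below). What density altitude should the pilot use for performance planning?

5140 ft

Pressure altitude = 7520 + (29.92 − 28.94) × 1000 = 7520 + (+980) = 8500 ft.
ISA temperature at 8500 ft = 15 − 2 × (8500/1000) = -2°C.
ISA deviation = -30 − (-2) = -28°C.
Density altitude = 8500 + 120 × (-28) = 5140 ft.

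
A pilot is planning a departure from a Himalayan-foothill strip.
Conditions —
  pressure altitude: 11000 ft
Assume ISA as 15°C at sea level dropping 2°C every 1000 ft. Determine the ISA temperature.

-7°C

ISA temperature = 15 − 2 × (11000/1000) = 15 − 22 = -7°C.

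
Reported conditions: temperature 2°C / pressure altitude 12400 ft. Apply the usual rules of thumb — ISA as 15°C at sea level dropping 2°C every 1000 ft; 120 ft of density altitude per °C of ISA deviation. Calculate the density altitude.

13816 ft

ISA temperature at 12400 ft = 15 − 2 × (12400/1000) = -9.8°C.
ISA deviation = 2 − (-9.8) = +11.8°C.
Density altitude = 12400 + 120 × (11.8) = 12400 + (+1416) = 13816 ft.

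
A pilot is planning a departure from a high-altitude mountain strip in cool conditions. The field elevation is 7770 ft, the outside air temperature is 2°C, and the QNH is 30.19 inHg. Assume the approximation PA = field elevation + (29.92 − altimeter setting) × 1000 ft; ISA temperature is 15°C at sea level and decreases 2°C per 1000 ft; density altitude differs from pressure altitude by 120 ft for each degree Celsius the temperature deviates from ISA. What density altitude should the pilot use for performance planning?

Pressure altitude = 7770 + (29.92 − 30.19) × 1000 = 7770 + (-270) = 7500 ft.
ISA temperature at 7500 ft = 15 − 2 × (7500/1000) = 0°C.
ISA deviation = 2 − 0 = +2°C.
Density altitude = 7500 + 120 × (2) = 7740 ft.

7740 ft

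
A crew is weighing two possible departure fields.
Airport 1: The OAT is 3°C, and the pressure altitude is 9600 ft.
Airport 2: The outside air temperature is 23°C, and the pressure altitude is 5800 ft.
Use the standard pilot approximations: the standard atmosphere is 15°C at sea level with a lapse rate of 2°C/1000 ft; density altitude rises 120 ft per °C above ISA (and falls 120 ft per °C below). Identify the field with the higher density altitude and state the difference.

Airport 1 by 2312 ft

Airport 1: ISA temp = -4.2°C, deviation +7.2°C, DA = 9600 + 120 × 7.2 = 10464 ft.
Airport 2: ISA temp = 3.4°C, deviation +19.6°C, DA = 5800 + 120 × 19.6 = 8152 ft.
Airport 1 is higher by 10464 − 8152 = 2312 ft.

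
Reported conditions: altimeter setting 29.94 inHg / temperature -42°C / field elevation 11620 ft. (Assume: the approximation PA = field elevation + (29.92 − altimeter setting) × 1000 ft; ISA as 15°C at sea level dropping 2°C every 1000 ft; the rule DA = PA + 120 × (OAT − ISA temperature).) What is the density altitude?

7544 ft

Pressure altitude = 11620 + (29.92 − 29.94) × 1000 = 11620 + (-20) = 11600 ft.
ISA temperature at 11600 ft = 15 − 2 × (11600/1000) = -8.2°C.
ISA deviation = -42 − (-8.2) = -33.8°C.
Density altitude = 11600 + 120 × (-33.8) = 7544 ft.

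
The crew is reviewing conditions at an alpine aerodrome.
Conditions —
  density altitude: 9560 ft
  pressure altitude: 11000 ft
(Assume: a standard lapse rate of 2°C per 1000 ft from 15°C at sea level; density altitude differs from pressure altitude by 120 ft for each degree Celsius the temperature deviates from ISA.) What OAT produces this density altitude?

Density altitude − pressure altitude = 9560 − 11000 = -1440 ft.
At 120 ft/°C that is an ISA deviation of -1440/120 = -12°C.
ISA temperature at 11000 ft = 15 − 2 × (11000/1000) = -7°C.
OAT = ISA + deviation = -7 + (-12) = -19°C.

-19°C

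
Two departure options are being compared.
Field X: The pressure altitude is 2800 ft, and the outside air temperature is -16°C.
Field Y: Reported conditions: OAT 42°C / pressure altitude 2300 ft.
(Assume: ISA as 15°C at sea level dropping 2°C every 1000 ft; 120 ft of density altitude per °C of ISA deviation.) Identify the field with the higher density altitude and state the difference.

Field X: ISA temp = 9.4°C, deviation -25.4°C, DA = 2800 + 120 × (-25.4) = -248 ft.
Field Y: ISA temp = 10.4°C, deviation +31.6°C, DA = 2300 + 120 × 31.6 = 6092 ft.
Field Y is higher by 6092 − (-248) = 6340 ft.

Field Y by 6340 ft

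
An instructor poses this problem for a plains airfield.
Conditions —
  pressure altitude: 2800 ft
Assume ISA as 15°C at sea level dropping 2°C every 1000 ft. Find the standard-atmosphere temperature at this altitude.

9.4°C

ISA temperature = 15 − 2 × (2800/1000) = 15 − 5.6 = 9.4°C.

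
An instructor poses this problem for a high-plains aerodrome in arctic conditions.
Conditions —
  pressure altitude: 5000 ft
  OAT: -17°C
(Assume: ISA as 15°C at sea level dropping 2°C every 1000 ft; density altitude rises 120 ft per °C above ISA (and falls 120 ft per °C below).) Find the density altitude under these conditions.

ISA temperature at 5000 ft = 15 − 2 × (5000/1000) = 5°C.
ISA deviation = -17 − 5 = -22°C.
Density altitude = 5000 + 120 × (-22) = 5000 + (-2640) = 2360 ft.

2360 ft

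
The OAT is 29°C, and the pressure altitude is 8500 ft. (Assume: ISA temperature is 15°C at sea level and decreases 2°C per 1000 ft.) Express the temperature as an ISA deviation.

ISA temperature at 8500 ft = 15 − 2 × (8500/1000) = -2°C.
Deviation = OAT − ISA = 29 − (-2) = +31°C.

ISA+31°C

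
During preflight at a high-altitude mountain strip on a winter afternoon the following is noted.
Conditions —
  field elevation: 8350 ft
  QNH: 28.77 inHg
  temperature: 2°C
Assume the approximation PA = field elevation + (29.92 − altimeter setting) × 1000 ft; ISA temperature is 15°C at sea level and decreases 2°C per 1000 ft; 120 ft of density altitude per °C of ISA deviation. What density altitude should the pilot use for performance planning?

Pressure altitude = 8350 + (29.92 − 28.77) × 1000 = 8350 + (+1150) = 9500 ft.
ISA temperature at 9500 ft = 15 − 2 × (9500/1000) = -4°C.
ISA deviation = 2 − (-4) = +6°C.
Density altitude = 9500 + 120 × (6) = 10220 ft.

10220 ft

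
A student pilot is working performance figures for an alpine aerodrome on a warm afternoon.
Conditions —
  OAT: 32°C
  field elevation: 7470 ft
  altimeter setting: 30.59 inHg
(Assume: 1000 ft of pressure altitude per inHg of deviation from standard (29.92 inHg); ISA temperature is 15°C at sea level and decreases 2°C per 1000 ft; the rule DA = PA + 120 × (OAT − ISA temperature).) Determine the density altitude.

10472 ft

Pressure altitude = 7470 + (29.92 − 30.59) × 1000 = 7470 + (-670) = 6800 ft.
ISA temperature at 6800 ft = 15 − 2 × (6800/1000) = 1.4°C.
ISA deviation = 32 − 1.4 = +30.6°C.
Density altitude = 6800 + 120 × (30.6) = 10472 ft.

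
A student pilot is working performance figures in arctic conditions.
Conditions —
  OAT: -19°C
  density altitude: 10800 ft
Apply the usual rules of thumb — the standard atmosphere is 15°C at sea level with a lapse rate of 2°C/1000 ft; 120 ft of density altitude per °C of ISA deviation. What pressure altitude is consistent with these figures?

12000 ft

DA = PA + 120 × (OAT − (15 − 2·PA/1000)) = PA + 120·OAT − 1800 + 0.24·PA = 1.24·PA + 120·OAT − 1800.
So 1.24·PA = 10800 − 120 × (-19) + 1800 = 14880.
PA = 14880 / 1.24 = 12000 ft.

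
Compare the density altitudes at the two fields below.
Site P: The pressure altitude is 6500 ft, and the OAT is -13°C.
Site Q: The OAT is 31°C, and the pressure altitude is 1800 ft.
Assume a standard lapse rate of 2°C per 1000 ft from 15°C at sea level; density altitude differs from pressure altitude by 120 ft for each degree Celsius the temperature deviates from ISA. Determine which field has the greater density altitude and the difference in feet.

Site P: ISA temp = 2°C, deviation -15°C, DA = 6500 + 120 × (-15) = 4700 ft.
Site Q: ISA temp = 11.4°C, deviation +19.6°C, DA = 1800 + 120 × 19.6 = 4152 ft.
Site P is higher by 4700 − 4152 = 548 ft.

Site P by 548 ft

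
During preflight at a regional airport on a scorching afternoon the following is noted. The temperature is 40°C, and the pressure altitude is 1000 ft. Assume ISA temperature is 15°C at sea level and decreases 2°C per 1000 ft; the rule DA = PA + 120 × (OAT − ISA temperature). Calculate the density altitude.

ISA temperature at 1000 ft = 15 − 2 × (1000/1000) = 13°C.
ISA deviation = 40 − 13 = +27°C.
Density altitude = 1000 + 120 × (27) = 1000 + (+3240) = 4240 ft.

4240 ft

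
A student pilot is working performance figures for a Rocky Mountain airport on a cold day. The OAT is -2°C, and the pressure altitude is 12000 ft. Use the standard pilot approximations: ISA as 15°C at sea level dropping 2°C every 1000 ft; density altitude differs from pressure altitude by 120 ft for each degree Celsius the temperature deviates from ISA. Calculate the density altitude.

12840 ft

ISA temperature at 12000 ft = 15 − 2 × (12000/1000) = -9°C.
ISA deviation = -2 − (-9) = +7°C.
Density altitude = 12000 + 120 × (7) = 12000 + (+840) = 12840 ft.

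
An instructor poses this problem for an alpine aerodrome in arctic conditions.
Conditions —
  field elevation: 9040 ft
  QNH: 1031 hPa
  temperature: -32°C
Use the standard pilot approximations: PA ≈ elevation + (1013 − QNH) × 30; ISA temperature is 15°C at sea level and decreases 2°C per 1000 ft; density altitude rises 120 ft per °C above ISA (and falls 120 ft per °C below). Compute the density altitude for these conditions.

Pressure altitude = 9040 + (1013 − 1031) × 30 = 9040 + (-540) = 8500 ft.
ISA temperature at 8500 ft = 15 − 2 × (8500/1000) = -2°C.
ISA deviation = -32 − (-2) = -30°C.
Density altitude = 8500 + 120 × (-30) = 4900 ft.

4900 ft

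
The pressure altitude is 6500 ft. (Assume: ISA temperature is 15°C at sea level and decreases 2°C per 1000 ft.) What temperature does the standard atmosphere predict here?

2°C

ISA temperature = 15 − 2 × (6500/1000) = 15 − 13 = 2°C.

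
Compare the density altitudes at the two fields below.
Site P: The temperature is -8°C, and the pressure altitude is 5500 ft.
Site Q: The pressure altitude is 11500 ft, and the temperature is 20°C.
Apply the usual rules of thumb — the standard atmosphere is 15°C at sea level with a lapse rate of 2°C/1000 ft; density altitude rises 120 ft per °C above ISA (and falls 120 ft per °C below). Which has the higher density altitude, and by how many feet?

Site Q by 10800 ft

Site P: ISA temp = 4°C, deviation -12°C, DA = 5500 + 120 × (-12) = 4060 ft.
Site Q: ISA temp = -8°C, deviation +28°C, DA = 11500 + 120 × 28 = 14860 ft.
Site Q is higher by 14860 − 4060 = 10800 ft.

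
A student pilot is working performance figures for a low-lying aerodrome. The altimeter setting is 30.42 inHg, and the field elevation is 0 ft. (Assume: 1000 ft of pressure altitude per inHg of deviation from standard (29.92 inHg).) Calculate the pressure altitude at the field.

-500 ft

Pressure correction = (29.92 − 30.42) × 1000 = -500 ft.
Pressure altitude = 0 + (-500) = -500 ft.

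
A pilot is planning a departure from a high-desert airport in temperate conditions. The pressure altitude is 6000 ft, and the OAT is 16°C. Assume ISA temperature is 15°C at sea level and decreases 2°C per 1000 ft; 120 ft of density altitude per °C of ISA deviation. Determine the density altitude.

7560 ft

ISA temperature at 6000 ft = 15 − 2 × (6000/1000) = 3°C.
ISA deviation = 16 − 3 = +13°C.
Density altitude = 6000 + 120 × (13) = 6000 + (+1560) = 7560 ft.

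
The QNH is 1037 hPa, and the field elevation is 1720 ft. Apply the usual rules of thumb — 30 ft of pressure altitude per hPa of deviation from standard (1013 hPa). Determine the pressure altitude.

1000 ft

Pressure correction = (1013 − 1037) × 30 = -720 ft.
Pressure altitude = 1720 + (-720) = 1000 ft.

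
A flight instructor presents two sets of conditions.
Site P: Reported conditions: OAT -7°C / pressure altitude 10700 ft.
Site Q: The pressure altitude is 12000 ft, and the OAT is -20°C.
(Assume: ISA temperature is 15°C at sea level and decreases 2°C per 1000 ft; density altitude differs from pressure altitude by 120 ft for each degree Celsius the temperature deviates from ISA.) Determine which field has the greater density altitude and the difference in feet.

Site Q by 52 ft

Site P: ISA temp = -6.4°C, deviation -0.6°C, DA = 10700 + 120 × (-0.6) = 10628 ft.
Site Q: ISA temp = -9°C, deviation -11°C, DA = 12000 + 120 × (-11) = 10680 ft.
Site Q is higher by 10680 − 10628 = 52 ft.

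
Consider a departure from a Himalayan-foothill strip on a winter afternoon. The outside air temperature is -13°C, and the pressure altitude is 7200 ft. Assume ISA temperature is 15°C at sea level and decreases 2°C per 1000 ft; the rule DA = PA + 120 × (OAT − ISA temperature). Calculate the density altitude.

5568 ft

ISA temperature at 7200 ft = 15 − 2 × (7200/1000) = 0.6°C.
ISA deviation = -13 − 0.6 = -13.6°C.
Density altitude = 7200 + 120 × (-13.6) = 7200 + (-1632) = 5568 ft.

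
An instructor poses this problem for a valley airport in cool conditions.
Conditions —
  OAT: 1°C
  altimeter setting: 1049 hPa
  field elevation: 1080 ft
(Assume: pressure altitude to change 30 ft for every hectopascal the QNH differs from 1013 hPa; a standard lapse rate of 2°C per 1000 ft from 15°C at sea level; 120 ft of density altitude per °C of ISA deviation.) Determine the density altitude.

-1680 ft

Pressure altitude = 1080 + (1013 − 1049) × 30 = 1080 + (-1080) = 0 ft.
ISA temperature at 0 ft = 15 − 2 × (0/1000) = 15°C.
ISA deviation = 1 − 15 = -14°C.
Density altitude = 0 + 120 × (-14) = -1680 ft.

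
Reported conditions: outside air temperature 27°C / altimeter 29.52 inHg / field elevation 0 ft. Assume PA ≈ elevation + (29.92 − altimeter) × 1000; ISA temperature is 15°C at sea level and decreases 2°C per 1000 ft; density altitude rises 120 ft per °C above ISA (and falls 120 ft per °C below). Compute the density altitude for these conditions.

1936 ft

Pressure altitude = 0 + (29.92 − 29.52) × 1000 = 0 + (+400) = 400 ft.
ISA temperature at 400 ft = 15 − 2 × (400/1000) = 14.2°C.
ISA deviation = 27 − 14.2 = +12.8°C.
Density altitude = 400 + 120 × (12.8) = 1936 ft.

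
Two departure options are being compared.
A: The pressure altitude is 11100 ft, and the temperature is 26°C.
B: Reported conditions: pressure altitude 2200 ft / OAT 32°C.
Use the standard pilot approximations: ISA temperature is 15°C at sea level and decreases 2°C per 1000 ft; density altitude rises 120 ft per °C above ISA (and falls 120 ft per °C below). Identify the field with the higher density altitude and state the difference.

A by 10316 ft

A: ISA temp = -7.2°C, deviation +33.2°C, DA = 11100 + 120 × 33.2 = 15084 ft.
B: ISA temp = 10.6°C, deviation +21.4°C, DA = 2200 + 120 × 21.4 = 4768 ft.
A is higher by 15084 − 4768 = 10316 ft.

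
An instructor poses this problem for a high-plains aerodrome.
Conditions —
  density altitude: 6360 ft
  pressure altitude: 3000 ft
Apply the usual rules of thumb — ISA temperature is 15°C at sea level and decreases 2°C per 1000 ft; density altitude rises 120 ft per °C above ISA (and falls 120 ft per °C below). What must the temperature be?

Density altitude − pressure altitude = 6360 − 3000 = +3360 ft.
At 120 ft/°C that is an ISA deviation of 3360/120 = +28°C.
ISA temperature at 3000 ft = 15 − 2 × (3000/1000) = 9°C.
OAT = ISA + deviation = 9 + (+28) = 37°C.

37°C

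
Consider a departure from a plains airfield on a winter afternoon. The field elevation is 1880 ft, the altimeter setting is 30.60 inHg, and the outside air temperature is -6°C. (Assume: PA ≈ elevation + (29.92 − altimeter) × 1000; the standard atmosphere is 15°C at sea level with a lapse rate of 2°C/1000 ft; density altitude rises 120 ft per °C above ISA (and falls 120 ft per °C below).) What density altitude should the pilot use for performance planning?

-1032 ft

Pressure altitude = 1880 + (29.92 − 30.60) × 1000 = 1880 + (-680) = 1200 ft.
ISA temperature at 1200 ft = 15 − 2 × (1200/1000) = 12.6°C.
ISA deviation = -6 − 12.6 = -18.6°C.
Density altitude = 1200 + 120 × (-18.6) = -1032 ft.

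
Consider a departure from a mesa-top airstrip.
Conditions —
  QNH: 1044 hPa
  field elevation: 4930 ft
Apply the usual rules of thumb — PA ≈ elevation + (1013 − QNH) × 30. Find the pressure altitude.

4000 ft

Pressure correction = (1013 − 1044) × 30 = -930 ft.
Pressure altitude = 4930 + (-930) = 4000 ft.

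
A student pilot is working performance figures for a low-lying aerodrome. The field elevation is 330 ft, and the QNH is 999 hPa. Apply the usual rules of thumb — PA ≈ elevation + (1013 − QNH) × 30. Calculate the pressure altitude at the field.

Pressure correction = (1013 − 999) × 30 = +420 ft.
Pressure altitude = 330 + (+420) = 750 ft.

750 ft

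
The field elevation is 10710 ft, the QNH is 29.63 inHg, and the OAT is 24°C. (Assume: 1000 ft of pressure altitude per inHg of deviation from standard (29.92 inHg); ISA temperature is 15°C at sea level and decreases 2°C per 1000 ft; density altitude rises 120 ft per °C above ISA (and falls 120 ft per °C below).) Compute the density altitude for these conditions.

Pressure altitude = 10710 + (29.92 − 29.63) × 1000 = 10710 + (+290) = 11000 ft.
ISA temperature at 11000 ft = 15 − 2 × (11000/1000) = -7°C.
ISA deviation = 24 − (-7) = +31°C.
Density altitude = 11000 + 120 × (31) = 14720 ft.

14720 ft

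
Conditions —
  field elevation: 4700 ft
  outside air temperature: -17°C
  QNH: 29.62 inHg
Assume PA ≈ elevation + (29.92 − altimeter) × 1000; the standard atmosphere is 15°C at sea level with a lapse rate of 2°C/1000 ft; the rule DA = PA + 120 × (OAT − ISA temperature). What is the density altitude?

2360 ft

Pressure altitude = 4700 + (29.92 − 29.62) × 1000 = 4700 + (+300) = 5000 ft.
ISA temperature at 5000 ft = 15 − 2 × (5000/1000) = 5°C.
ISA deviation = -17 − 5 = -22°C.
Density altitude = 5000 + 120 × (-22) = 2360 ft.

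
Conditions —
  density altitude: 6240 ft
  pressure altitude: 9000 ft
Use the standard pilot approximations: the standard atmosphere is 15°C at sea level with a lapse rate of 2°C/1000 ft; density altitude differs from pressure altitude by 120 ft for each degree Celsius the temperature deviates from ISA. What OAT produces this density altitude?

-26°C

Density altitude − pressure altitude = 6240 − 9000 = -2760 ft.
At 120 ft/°C that is an ISA deviation of -2760/120 = -23°C.
ISA temperature at 9000 ft = 15 − 2 × (9000/1000) = -3°C.
OAT = ISA + deviation = -3 + (-23) = -26°C.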